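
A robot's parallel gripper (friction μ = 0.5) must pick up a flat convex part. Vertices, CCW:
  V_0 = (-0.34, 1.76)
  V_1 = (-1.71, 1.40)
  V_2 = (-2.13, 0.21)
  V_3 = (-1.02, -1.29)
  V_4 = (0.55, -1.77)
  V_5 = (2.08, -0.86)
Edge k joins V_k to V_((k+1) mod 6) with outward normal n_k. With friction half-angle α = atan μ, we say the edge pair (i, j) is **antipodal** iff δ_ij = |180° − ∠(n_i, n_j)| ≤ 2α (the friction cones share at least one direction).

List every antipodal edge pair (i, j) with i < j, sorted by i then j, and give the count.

α = atan 0.5 = 26.57°;  2α = 53.13°
n_0 = (-0.2541, +0.9672)
n_1 = (-0.9430, +0.3328)
n_2 = (-0.8038, -0.5948)
n_3 = (-0.2924, -0.9563)
n_4 = (+0.5112, -0.8595)
n_5 = (+0.7346, +0.6785)
  (0,1): δ = 124.16°  ·
  (0,2): δ = 68.22°  ·
  (0,3): δ = 31.72°  ✓
  (0,4): δ = 16.02°  ✓
  (0,5): δ = 118.00°  ·
  (1,2): δ = 124.06°  ·
  (1,3): δ = 87.56°  ·
  (1,4): δ = 39.82°  ✓
  (1,5): δ = 62.17°  ·
  (2,3): δ = 143.50°  ·
  (2,4): δ = 95.76°  ·
  (2,5): δ = 6.23°  ✓
  (3,4): δ = 132.26°  ·
  (3,5): δ = 30.27°  ✓
  (4,5): δ = 78.02°  ·
antipodal pairs: 5

count = 5; pairs: (0,3), (0,4), (1,4), (2,5), (3,5)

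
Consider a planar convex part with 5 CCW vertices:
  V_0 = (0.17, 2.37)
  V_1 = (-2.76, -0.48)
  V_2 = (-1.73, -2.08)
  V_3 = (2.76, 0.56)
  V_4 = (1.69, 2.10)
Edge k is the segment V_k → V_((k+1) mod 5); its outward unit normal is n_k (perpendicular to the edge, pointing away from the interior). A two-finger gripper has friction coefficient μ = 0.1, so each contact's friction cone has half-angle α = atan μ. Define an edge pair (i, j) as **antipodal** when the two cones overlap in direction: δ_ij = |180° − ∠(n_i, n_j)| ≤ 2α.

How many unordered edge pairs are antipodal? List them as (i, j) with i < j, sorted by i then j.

α = atan 0.1 = 5.71°;  2α = 11.42°
n_0 = (-0.6973, +0.7168)
n_1 = (-0.8408, -0.5413)
n_2 = (+0.5069, -0.8620)
n_3 = (+0.8212, +0.5706)
n_4 = (+0.1749, +0.9846)
  (0,1): δ = 101.44°  ·
  (0,2): δ = 13.75°  ·
  (0,3): δ = 80.58°  ·
  (0,4): δ = 125.72°  ·
  (1,2): δ = 92.32°  ·
  (1,3): δ = 2.02°  ✓
  (1,4): δ = 47.16°  ·
  (2,3): δ = 85.66°  ·
  (2,4): δ = 40.53°  ·
  (3,4): δ = 134.86°  ·
antipodal pairs: 1

count = 1; pairs: (1,3)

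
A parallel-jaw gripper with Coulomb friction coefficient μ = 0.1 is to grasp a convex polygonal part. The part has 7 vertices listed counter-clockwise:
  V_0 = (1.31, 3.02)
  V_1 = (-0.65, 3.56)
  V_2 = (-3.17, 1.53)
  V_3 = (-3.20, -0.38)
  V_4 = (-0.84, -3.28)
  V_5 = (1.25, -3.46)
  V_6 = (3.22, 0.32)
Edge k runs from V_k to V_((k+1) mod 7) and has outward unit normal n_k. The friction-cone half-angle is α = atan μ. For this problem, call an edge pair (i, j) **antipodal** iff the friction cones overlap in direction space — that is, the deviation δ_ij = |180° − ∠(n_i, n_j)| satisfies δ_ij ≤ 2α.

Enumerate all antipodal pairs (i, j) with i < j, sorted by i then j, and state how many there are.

α = atan 0.1 = 5.71°;  2α = 11.42°
n_0 = (+0.2656, +0.9641)
n_1 = (-0.6273, +0.7788)
n_2 = (-0.9999, +0.0157)
n_3 = (-0.7756, -0.6312)
n_4 = (-0.0858, -0.9963)
n_5 = (+0.8868, -0.4622)
n_6 = (+0.8164, +0.5775)
  (0,1): δ = 125.74°  ·
  (0,2): δ = 75.50°  ·
  (0,3): δ = 35.46°  ·
  (0,4): δ = 10.48°  ✓
  (0,5): δ = 77.88°  ·
  (0,6): δ = 140.68°  ·
  (1,2): δ = 129.75°  ·
  (1,3): δ = 89.71°  ·
  (1,4): δ = 43.78°  ·
  (1,5): δ = 23.62°  ·
  (1,6): δ = 86.42°  ·
  (2,3): δ = 139.96°  ·
  (2,4): δ = 94.02°  ·
  (2,5): δ = 26.63°  ·
  (2,6): δ = 36.18°  ·
  (3,4): δ = 134.06°  ·
  (3,5): δ = 66.67°  ·
  (3,6): δ = 3.86°  ✓
  (4,5): δ = 112.60°  ·
  (4,6): δ = 49.80°  ·
  (5,6): δ = 117.20°  ·
antipodal pairs: 2

count = 2; pairs: (0,4), (3,6)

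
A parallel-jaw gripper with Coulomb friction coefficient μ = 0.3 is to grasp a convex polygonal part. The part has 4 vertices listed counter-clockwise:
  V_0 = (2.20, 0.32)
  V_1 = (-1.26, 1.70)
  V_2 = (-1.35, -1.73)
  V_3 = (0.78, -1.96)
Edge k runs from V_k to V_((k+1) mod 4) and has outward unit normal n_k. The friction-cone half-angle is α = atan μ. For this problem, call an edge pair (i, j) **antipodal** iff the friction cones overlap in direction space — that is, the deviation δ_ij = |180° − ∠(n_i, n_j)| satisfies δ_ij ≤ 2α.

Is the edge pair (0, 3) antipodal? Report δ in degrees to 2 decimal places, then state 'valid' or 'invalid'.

δ = 79.83°, invalid

α = atan 0.3 = 16.70°;  2α = 33.40°
edge 0: e_0 = (-3.46, +1.38);  n_0 = (+0.3705, +0.9288)
edge 3: e_3 = (+1.42, +2.28);  n_3 = (+0.8488, -0.5287)
∠(n_0, n_3) = 100.17°
δ = |180° − 100.17°| = 79.83°
79.83° > 2α = 33.40°  →  invalid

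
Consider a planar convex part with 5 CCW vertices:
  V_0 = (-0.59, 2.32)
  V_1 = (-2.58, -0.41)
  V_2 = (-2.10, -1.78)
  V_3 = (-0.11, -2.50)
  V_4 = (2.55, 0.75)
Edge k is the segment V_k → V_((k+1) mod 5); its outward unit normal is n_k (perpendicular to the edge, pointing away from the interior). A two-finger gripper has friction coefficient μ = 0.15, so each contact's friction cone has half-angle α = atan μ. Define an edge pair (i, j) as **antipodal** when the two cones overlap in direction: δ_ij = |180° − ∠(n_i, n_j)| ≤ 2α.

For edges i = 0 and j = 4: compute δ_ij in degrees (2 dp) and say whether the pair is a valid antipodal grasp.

α = atan 0.15 = 8.53°;  2α = 17.06°
edge 0: e_0 = (-1.99, -2.73);  n_0 = (-0.8081, +0.5891)
edge 4: e_4 = (-3.14, +1.57);  n_4 = (+0.4472, +0.8944)
∠(n_0, n_4) = 80.48°
δ = |180° − 80.48°| = 99.52°
99.52° > 2α = 17.06°  →  invalid

δ = 99.52°, invalid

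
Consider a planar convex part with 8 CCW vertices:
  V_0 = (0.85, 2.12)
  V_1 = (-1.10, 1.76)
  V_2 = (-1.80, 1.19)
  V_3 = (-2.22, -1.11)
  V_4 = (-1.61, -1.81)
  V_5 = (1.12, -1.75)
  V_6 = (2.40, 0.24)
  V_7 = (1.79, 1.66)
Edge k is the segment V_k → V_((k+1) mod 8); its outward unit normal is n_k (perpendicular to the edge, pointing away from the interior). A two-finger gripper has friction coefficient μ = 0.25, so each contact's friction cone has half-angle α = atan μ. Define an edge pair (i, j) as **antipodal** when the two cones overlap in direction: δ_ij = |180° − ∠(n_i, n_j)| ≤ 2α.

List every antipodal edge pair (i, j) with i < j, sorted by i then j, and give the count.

α = atan 0.25 = 14.04°;  2α = 28.07°
n_0 = (-0.1815, +0.9834)
n_1 = (-0.6314, +0.7754)
n_2 = (-0.9837, +0.1796)
n_3 = (-0.7539, -0.6570)
n_4 = (+0.0220, -0.9998)
n_5 = (+0.8410, -0.5410)
n_6 = (+0.9188, +0.3947)
n_7 = (+0.4396, +0.8982)
  (0,1): δ = 151.30°  ·
  (0,2): δ = 110.81°  ·
  (0,3): δ = 59.39°  ·
  (0,4): δ = 9.20°  ✓
  (0,5): δ = 46.79°  ·
  (0,6): δ = 102.79°  ·
  (0,7): δ = 143.46°  ·
  (1,2): δ = 139.50°  ·
  (1,3): δ = 88.09°  ·
  (1,4): δ = 37.90°  ·
  (1,5): δ = 18.09°  ✓
  (1,6): δ = 74.09°  ·
  (1,7): δ = 114.77°  ·
  (2,3): δ = 128.58°  ·
  (2,4): δ = 78.39°  ·
  (2,5): δ = 22.40°  ✓
  (2,6): δ = 33.60°  ·
  (2,7): δ = 74.27°  ·
  (3,4): δ = 129.81°  ·
  (3,5): δ = 73.82°  ·
  (3,6): δ = 17.82°  ✓
  (3,7): δ = 22.85°  ✓
  (4,5): δ = 124.01°  ·
  (4,6): δ = 68.01°  ·
  (4,7): δ = 27.33°  ✓
  (5,6): δ = 124.00°  ·
  (5,7): δ = 83.33°  ·
  (6,7): δ = 139.32°  ·
antipodal pairs: 6

count = 6; pairs: (0,4), (1,5), (2,5), (3,6), (3,7), (4,7)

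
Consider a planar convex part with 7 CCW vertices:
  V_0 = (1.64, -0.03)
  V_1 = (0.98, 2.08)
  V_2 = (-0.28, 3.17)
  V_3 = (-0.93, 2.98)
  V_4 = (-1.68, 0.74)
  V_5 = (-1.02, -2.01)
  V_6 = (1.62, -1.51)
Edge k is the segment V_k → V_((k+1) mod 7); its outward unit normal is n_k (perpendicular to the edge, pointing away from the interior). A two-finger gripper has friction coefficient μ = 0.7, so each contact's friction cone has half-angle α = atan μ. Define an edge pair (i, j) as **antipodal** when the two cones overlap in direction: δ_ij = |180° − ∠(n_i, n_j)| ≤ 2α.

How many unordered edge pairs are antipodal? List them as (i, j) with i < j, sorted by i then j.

α = atan 0.7 = 34.99°;  2α = 69.98°
n_0 = (+0.9544, +0.2985)
n_1 = (+0.6542, +0.7563)
n_2 = (-0.2806, +0.9598)
n_3 = (-0.9483, +0.3175)
n_4 = (-0.9724, -0.2334)
n_5 = (+0.1861, -0.9825)
n_6 = (+0.9999, -0.0135)
  (0,1): δ = 148.23°  ·
  (0,2): δ = 91.08°  ·
  (0,3): δ = 35.88°  ✓
  (0,4): δ = 3.87°  ✓
  (0,5): δ = 83.35°  ·
  (0,6): δ = 161.86°  ·
  (1,2): δ = 122.84°  ·
  (1,3): δ = 67.65°  ✓
  (1,4): δ = 35.64°  ✓
  (1,5): δ = 51.59°  ✓
  (1,6): δ = 130.09°  ·
  (2,3): δ = 124.81°  ·
  (2,4): δ = 92.80°  ·
  (2,5): δ = 5.57°  ✓
  (2,6): δ = 72.93°  ·
  (3,4): δ = 147.99°  ·
  (3,5): δ = 60.76°  ✓
  (3,6): δ = 17.74°  ✓
  (4,5): δ = 92.77°  ·
  (4,6): δ = 14.27°  ✓
  (5,6): δ = 101.50°  ·
antipodal pairs: 9

count = 9; pairs: (0,3), (0,4), (1,3), (1,4), (1,5), (2,5), (3,5), (3,6), (4,6)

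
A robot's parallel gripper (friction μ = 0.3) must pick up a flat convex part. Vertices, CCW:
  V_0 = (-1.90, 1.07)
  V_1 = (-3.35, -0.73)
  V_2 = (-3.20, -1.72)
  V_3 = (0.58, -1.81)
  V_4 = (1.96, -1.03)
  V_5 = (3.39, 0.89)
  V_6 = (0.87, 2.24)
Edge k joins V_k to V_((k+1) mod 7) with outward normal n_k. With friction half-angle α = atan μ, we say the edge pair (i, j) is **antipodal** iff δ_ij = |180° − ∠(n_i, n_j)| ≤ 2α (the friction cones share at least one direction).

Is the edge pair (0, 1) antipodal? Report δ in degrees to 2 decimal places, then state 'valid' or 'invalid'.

δ = 132.53°, invalid

α = atan 0.3 = 16.70°;  2α = 33.40°
edge 0: e_0 = (-1.45, -1.80);  n_0 = (-0.7788, +0.6273)
edge 1: e_1 = (+0.15, -0.99);  n_1 = (-0.9887, -0.1498)
∠(n_0, n_1) = 47.47°
δ = |180° − 47.47°| = 132.53°
132.53° > 2α = 33.40°  →  invalid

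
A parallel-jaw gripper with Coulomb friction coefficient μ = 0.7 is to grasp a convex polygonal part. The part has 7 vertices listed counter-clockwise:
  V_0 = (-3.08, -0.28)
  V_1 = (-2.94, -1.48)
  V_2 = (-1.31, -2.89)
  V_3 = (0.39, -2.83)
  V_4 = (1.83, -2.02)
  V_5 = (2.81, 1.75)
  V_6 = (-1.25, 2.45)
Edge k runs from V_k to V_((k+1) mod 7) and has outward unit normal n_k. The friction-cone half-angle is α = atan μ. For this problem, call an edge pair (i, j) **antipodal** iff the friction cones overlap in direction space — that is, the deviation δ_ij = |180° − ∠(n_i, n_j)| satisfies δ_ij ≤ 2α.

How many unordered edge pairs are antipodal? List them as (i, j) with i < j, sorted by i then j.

α = atan 0.7 = 34.99°;  2α = 69.98°
n_0 = (-0.9933, -0.1159)
n_1 = (-0.6542, -0.7563)
n_2 = (+0.0353, -0.9994)
n_3 = (+0.4903, -0.8716)
n_4 = (+0.9678, -0.2516)
n_5 = (+0.1699, +0.9855)
n_6 = (-0.8306, +0.5568)
  (0,1): δ = 137.52°  ·
  (0,2): δ = 94.63°  ·
  (0,3): δ = 67.30°  ✓
  (0,4): δ = 21.23°  ✓
  (0,5): δ = 73.56°  ·
  (0,6): δ = 139.51°  ·
  (1,2): δ = 137.12°  ·
  (1,3): δ = 109.78°  ·
  (1,4): δ = 63.71°  ✓
  (1,5): δ = 31.08°  ✓
  (1,6): δ = 97.03°  ·
  (2,3): δ = 152.66°  ·
  (2,4): δ = 106.59°  ·
  (2,5): δ = 11.80°  ✓
  (2,6): δ = 54.14°  ✓
  (3,4): δ = 133.93°  ·
  (3,5): δ = 39.14°  ✓
  (3,6): δ = 26.81°  ✓
  (4,5): δ = 85.21°  ·
  (4,6): δ = 19.26°  ✓
  (5,6): δ = 114.05°  ·
antipodal pairs: 9

count = 9; pairs: (0,3), (0,4), (1,4), (1,5), (2,5), (2,6), (3,5), (3,6), (4,6)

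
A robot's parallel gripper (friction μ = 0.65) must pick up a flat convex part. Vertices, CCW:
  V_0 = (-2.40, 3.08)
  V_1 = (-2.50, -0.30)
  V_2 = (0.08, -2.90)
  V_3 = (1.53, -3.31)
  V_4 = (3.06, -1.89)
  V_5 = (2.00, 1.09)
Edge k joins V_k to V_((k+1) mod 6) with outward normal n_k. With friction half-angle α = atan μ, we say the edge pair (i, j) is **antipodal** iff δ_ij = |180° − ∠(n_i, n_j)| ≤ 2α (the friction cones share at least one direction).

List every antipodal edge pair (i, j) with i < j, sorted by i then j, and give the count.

α = atan 0.65 = 33.02°;  2α = 66.05°
n_0 = (-0.9996, +0.0296)
n_1 = (-0.7098, -0.7044)
n_2 = (-0.2721, -0.9623)
n_3 = (+0.6803, -0.7330)
n_4 = (+0.9422, +0.3351)
n_5 = (+0.4121, +0.9111)
  (0,1): δ = 133.53°  ·
  (0,2): δ = 104.09°  ·
  (0,3): δ = 45.44°  ✓
  (0,4): δ = 21.28°  ✓
  (0,5): δ = 67.36°  ·
  (1,2): δ = 150.57°  ·
  (1,3): δ = 91.91°  ·
  (1,4): δ = 25.20°  ✓
  (1,5): δ = 20.89°  ✓
  (2,3): δ = 121.35°  ·
  (2,4): δ = 54.63°  ✓
  (2,5): δ = 8.55°  ✓
  (3,4): δ = 113.28°  ·
  (3,5): δ = 67.20°  ·
  (4,5): δ = 133.92°  ·
antipodal pairs: 6

count = 6; pairs: (0,3), (0,4), (1,4), (1,5), (2,4), (2,5)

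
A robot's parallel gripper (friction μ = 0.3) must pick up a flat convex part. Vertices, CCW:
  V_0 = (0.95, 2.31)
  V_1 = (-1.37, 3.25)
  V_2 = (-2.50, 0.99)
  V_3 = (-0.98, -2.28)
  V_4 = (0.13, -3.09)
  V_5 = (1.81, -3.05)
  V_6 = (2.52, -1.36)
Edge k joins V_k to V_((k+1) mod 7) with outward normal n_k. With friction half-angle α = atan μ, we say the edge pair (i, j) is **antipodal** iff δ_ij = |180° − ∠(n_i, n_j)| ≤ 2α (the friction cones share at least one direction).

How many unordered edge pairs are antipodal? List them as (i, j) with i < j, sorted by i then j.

α = atan 0.3 = 16.70°;  2α = 33.40°
n_0 = (+0.3755, +0.9268)
n_1 = (-0.8944, +0.4472)
n_2 = (-0.9068, -0.4215)
n_3 = (-0.5895, -0.8078)
n_4 = (+0.0238, -0.9997)
n_5 = (+0.9219, -0.3873)
n_6 = (+0.9194, +0.3933)
  (0,1): δ = 94.51°  ·
  (0,2): δ = 43.01°  ·
  (0,3): δ = 14.06°  ✓
  (0,4): δ = 23.42°  ✓
  (0,5): δ = 89.27°  ·
  (0,6): δ = 135.22°  ·
  (1,2): δ = 128.50°  ·
  (1,3): δ = 99.55°  ·
  (1,4): δ = 62.07°  ·
  (1,5): δ = 3.78°  ✓
  (1,6): δ = 49.73°  ·
  (2,3): δ = 151.05°  ·
  (2,4): δ = 113.57°  ·
  (2,5): δ = 47.72°  ·
  (2,6): δ = 1.77°  ✓
  (3,4): δ = 142.52°  ·
  (3,5): δ = 76.67°  ·
  (3,6): δ = 30.72°  ✓
  (4,5): δ = 114.15°  ·
  (4,6): δ = 68.20°  ·
  (5,6): δ = 134.05°  ·
antipodal pairs: 5

count = 5; pairs: (0,3), (0,4), (1,5), (2,6), (3,6)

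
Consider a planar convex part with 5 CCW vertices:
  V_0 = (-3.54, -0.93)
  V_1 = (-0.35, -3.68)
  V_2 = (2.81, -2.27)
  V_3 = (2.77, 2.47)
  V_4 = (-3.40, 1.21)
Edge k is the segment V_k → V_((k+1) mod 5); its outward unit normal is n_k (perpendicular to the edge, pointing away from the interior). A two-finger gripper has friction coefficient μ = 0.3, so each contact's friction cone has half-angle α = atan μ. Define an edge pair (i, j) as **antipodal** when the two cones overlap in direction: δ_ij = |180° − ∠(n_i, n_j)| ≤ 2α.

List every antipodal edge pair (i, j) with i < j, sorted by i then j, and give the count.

count = 2; pairs: (1,3), (2,4)

α = atan 0.3 = 16.70°;  2α = 33.40°
n_0 = (-0.6529, -0.7574)
n_1 = (+0.4075, -0.9132)
n_2 = (+1.0000, +0.0084)
n_3 = (-0.2001, +0.9798)
n_4 = (-0.9979, +0.0653)
  (0,1): δ = 115.19°  ·
  (0,2): δ = 48.75°  ·
  (0,3): δ = 52.31°  ·
  (0,4): δ = 127.02°  ·
  (1,2): δ = 113.56°  ·
  (1,3): δ = 12.50°  ✓
  (1,4): δ = 62.21°  ·
  (2,3): δ = 78.94°  ·
  (2,4): δ = 4.23°  ✓
  (3,4): δ = 105.28°  ·
antipodal pairs: 2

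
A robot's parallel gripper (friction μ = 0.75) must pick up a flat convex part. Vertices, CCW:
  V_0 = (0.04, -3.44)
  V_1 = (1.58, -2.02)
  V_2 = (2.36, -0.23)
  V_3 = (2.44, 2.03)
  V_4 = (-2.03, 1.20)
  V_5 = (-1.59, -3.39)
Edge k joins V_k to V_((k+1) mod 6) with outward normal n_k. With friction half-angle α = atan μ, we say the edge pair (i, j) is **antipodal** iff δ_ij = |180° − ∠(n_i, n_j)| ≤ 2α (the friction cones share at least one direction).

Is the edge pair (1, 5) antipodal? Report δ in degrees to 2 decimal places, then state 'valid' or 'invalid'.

α = atan 0.75 = 36.87°;  2α = 73.74°
edge 1: e_1 = (+0.78, +1.79);  n_1 = (+0.9167, -0.3995)
edge 5: e_5 = (+1.63, -0.05);  n_5 = (-0.0307, -0.9995)
∠(n_1, n_5) = 68.21°
δ = |180° − 68.21°| = 111.79°
111.79° > 2α = 73.74°  →  invalid

δ = 111.79°, invalid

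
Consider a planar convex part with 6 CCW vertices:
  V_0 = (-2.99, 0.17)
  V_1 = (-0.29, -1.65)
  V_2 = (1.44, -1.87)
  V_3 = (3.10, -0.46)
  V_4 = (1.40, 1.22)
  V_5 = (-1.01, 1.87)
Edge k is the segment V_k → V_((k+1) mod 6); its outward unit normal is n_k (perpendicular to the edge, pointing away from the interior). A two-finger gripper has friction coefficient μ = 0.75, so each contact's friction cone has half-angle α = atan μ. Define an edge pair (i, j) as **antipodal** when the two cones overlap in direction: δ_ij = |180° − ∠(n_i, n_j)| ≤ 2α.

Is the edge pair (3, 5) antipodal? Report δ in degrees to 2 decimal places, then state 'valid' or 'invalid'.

α = atan 0.75 = 36.87°;  2α = 73.74°
edge 3: e_3 = (-1.70, +1.68);  n_3 = (+0.7029, +0.7113)
edge 5: e_5 = (-1.98, -1.70);  n_5 = (-0.6514, +0.7587)
∠(n_3, n_5) = 85.31°
δ = |180° − 85.31°| = 94.69°
94.69° > 2α = 73.74°  →  invalid

δ = 94.69°, invalid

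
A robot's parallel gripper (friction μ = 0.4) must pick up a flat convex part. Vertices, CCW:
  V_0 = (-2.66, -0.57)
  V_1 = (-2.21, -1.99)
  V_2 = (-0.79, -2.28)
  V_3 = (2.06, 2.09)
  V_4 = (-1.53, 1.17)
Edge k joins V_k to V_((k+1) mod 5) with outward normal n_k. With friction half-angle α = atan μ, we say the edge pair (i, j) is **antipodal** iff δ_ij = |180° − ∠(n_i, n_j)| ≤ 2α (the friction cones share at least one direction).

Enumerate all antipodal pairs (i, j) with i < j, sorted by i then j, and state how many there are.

α = atan 0.4 = 21.80°;  2α = 43.60°
n_0 = (-0.9533, -0.3021)
n_1 = (-0.2001, -0.9798)
n_2 = (+0.8376, -0.5463)
n_3 = (-0.2482, +0.9687)
n_4 = (-0.8387, +0.5446)
  (0,1): δ = 119.13°  ·
  (0,2): δ = 50.69°  ·
  (0,3): δ = 86.79°  ·
  (0,4): δ = 129.42°  ·
  (1,2): δ = 111.57°  ·
  (1,3): δ = 25.92°  ✓
  (1,4): δ = 68.54°  ·
  (2,3): δ = 42.51°  ✓
  (2,4): δ = 0.11°  ✓
  (3,4): δ = 137.37°  ·
antipodal pairs: 3

count = 3; pairs: (1,3), (2,3), (2,4)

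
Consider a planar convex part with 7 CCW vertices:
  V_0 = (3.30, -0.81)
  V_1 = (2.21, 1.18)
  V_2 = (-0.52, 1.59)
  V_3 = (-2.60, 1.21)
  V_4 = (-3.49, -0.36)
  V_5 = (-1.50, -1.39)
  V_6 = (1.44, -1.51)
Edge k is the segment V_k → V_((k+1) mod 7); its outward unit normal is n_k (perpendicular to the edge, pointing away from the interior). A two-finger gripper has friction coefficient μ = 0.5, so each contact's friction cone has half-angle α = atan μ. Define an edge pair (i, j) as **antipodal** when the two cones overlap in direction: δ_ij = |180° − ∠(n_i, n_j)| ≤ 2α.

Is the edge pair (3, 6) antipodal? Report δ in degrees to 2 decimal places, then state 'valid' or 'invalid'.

α = atan 0.5 = 26.57°;  2α = 53.13°
edge 3: e_3 = (-0.89, -1.57);  n_3 = (-0.8699, +0.4932)
edge 6: e_6 = (+1.86, +0.70);  n_6 = (+0.3522, -0.9359)
∠(n_3, n_6) = 140.17°
δ = |180° − 140.17°| = 39.83°
39.83° ≤ 2α = 53.13°  →  valid

δ = 39.83°, valid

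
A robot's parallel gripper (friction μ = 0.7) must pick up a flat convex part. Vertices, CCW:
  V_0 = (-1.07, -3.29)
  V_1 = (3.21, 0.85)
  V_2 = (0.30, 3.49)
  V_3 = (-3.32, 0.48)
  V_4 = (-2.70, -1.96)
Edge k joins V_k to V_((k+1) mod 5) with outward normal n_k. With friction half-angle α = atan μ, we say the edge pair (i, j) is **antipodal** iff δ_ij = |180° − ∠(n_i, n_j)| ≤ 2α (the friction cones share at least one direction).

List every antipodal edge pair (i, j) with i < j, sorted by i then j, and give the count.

count = 4; pairs: (0,2), (0,3), (1,3), (1,4)

α = atan 0.7 = 34.99°;  2α = 69.98°
n_0 = (+0.6953, -0.7188)
n_1 = (+0.6719, +0.7406)
n_2 = (-0.6393, +0.7689)
n_3 = (-0.9692, -0.2463)
n_4 = (-0.6322, -0.7748)
  (0,1): δ = 86.26°  ·
  (0,2): δ = 4.30°  ✓
  (0,3): δ = 60.21°  ✓
  (0,4): δ = 96.74°  ·
  (1,2): δ = 98.04°  ·
  (1,3): δ = 33.53°  ✓
  (1,4): δ = 3.00°  ✓
  (2,3): δ = 115.49°  ·
  (2,4): δ = 78.96°  ·
  (3,4): δ = 143.47°  ·
antipodal pairs: 4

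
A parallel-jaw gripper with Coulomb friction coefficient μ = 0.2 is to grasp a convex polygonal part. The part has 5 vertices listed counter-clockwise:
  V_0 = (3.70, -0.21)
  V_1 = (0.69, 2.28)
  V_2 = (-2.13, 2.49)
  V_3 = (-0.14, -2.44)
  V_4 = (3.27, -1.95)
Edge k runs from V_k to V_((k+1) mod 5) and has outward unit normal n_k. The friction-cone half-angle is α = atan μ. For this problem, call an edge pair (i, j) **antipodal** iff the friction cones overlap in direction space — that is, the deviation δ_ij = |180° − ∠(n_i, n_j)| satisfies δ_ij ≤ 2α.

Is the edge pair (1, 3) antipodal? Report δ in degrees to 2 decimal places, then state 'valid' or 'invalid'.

δ = 12.44°, valid

α = atan 0.2 = 11.31°;  2α = 22.62°
edge 1: e_1 = (-2.82, +0.21);  n_1 = (+0.0743, +0.9972)
edge 3: e_3 = (+3.41, +0.49);  n_3 = (+0.1422, -0.9898)
∠(n_1, n_3) = 167.56°
δ = |180° − 167.56°| = 12.44°
12.44° ≤ 2α = 22.62°  →  valid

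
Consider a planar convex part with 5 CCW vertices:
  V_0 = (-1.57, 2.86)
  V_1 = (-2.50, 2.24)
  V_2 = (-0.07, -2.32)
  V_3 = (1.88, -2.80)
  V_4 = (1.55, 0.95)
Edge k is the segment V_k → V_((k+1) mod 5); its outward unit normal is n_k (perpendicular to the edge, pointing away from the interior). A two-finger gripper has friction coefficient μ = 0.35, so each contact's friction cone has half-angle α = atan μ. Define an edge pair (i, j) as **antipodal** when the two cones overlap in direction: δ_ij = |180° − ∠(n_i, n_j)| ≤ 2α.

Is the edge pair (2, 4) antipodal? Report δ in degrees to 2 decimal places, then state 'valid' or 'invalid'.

α = atan 0.35 = 19.29°;  2α = 38.58°
edge 2: e_2 = (+1.95, -0.48);  n_2 = (-0.2390, -0.9710)
edge 4: e_4 = (-3.12, +1.91);  n_4 = (+0.5221, +0.8529)
∠(n_2, n_4) = 162.35°
δ = |180° − 162.35°| = 17.65°
17.65° ≤ 2α = 38.58°  →  valid

δ = 17.65°, valid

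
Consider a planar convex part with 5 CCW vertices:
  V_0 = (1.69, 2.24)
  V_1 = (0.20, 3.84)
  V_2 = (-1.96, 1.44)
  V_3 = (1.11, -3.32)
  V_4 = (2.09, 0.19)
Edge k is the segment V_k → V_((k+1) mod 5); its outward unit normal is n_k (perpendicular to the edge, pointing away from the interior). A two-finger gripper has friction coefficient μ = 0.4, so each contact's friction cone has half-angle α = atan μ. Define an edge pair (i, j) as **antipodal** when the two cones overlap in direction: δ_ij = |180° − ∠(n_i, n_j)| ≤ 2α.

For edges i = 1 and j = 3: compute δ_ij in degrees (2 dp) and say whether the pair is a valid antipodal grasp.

δ = 26.39°, valid

α = atan 0.4 = 21.80°;  2α = 43.60°
edge 1: e_1 = (-2.16, -2.40);  n_1 = (-0.7433, +0.6690)
edge 3: e_3 = (+0.98, +3.51);  n_3 = (+0.9632, -0.2689)
∠(n_1, n_3) = 153.61°
δ = |180° − 153.61°| = 26.39°
26.39° ≤ 2α = 43.60°  →  valid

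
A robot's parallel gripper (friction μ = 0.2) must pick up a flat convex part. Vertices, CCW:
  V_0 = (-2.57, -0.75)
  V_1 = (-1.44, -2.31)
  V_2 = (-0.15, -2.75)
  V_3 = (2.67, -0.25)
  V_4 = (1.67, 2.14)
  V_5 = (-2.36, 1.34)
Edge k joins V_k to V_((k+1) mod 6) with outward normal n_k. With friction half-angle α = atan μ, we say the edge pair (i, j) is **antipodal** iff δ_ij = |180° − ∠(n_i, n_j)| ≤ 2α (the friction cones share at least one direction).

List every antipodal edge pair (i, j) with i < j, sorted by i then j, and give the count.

count = 1; pairs: (0,3)

α = atan 0.2 = 11.31°;  2α = 22.62°
n_0 = (-0.8099, -0.5866)
n_1 = (-0.3228, -0.9465)
n_2 = (+0.6634, -0.7483)
n_3 = (+0.9225, +0.3860)
n_4 = (-0.1947, +0.9809)
n_5 = (-0.9950, +0.1000)
  (0,1): δ = 144.75°  ·
  (0,2): δ = 84.36°  ·
  (0,3): δ = 13.21°  ✓
  (0,4): δ = 65.31°  ·
  (0,5): δ = 138.34°  ·
  (1,2): δ = 119.61°  ·
  (1,3): δ = 48.46°  ·
  (1,4): δ = 30.06°  ·
  (1,5): δ = 103.10°  ·
  (2,3): δ = 108.85°  ·
  (2,4): δ = 30.33°  ·
  (2,5): δ = 42.70°  ·
  (3,4): δ = 101.48°  ·
  (3,5): δ = 28.44°  ·
  (4,5): δ = 106.97°  ·
antipodal pairs: 1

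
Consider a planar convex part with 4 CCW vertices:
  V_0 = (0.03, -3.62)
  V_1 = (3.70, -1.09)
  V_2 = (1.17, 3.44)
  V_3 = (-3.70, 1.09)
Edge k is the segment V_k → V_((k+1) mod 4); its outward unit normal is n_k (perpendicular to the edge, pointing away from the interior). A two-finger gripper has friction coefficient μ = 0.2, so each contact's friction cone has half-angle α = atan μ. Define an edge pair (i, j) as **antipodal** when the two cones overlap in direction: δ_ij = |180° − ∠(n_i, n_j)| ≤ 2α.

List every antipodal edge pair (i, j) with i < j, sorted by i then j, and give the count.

count = 2; pairs: (0,2), (1,3)

α = atan 0.2 = 11.31°;  2α = 22.62°
n_0 = (+0.5676, -0.8233)
n_1 = (+0.8731, +0.4876)
n_2 = (-0.4346, +0.9006)
n_3 = (-0.7839, -0.6208)
  (0,1): δ = 95.40°  ·
  (0,2): δ = 8.82°  ✓
  (0,3): δ = 93.80°  ·
  (1,2): δ = 93.42°  ·
  (1,3): δ = 9.19°  ✓
  (2,3): δ = 77.38°  ·
antipodal pairs: 2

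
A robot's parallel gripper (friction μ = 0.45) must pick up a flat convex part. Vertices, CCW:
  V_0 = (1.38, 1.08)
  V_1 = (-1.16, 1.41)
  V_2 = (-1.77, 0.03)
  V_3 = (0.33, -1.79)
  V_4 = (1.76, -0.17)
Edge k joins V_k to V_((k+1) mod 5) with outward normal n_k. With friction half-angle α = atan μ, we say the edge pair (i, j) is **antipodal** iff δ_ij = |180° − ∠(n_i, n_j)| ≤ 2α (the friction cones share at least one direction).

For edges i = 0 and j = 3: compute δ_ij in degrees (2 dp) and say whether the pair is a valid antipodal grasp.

α = atan 0.45 = 24.23°;  2α = 48.46°
edge 0: e_0 = (-2.54, +0.33);  n_0 = (+0.1288, +0.9917)
edge 3: e_3 = (+1.43, +1.62);  n_3 = (+0.7497, -0.6618)
∠(n_0, n_3) = 124.03°
δ = |180° − 124.03°| = 55.97°
55.97° > 2α = 48.46°  →  invalid

δ = 55.97°, invalid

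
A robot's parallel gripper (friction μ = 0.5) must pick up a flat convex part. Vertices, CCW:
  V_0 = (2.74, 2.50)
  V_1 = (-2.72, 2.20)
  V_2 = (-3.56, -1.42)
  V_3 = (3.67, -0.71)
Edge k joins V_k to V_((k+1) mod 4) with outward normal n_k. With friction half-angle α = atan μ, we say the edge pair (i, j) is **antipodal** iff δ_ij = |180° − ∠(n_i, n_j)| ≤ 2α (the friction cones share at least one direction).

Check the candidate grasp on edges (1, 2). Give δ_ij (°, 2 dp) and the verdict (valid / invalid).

α = atan 0.5 = 26.57°;  2α = 53.13°
edge 1: e_1 = (-0.84, -3.62);  n_1 = (-0.9741, +0.2260)
edge 2: e_2 = (+7.23, +0.71);  n_2 = (+0.0977, -0.9952)
∠(n_1, n_2) = 108.67°
δ = |180° − 108.67°| = 71.33°
71.33° > 2α = 53.13°  →  invalid

δ = 71.33°, invalid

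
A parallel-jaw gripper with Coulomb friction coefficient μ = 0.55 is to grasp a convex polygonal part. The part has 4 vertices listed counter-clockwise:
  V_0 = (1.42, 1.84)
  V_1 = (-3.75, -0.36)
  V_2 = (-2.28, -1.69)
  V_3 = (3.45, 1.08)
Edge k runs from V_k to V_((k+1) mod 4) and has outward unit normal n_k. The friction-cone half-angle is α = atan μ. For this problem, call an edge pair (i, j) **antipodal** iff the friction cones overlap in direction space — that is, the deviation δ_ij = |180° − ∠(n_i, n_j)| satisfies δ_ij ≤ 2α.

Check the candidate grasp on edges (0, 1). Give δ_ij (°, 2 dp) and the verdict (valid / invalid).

α = atan 0.55 = 28.81°;  2α = 57.62°
edge 0: e_0 = (-5.17, -2.20);  n_0 = (-0.3916, +0.9202)
edge 1: e_1 = (+1.47, -1.33);  n_1 = (-0.6709, -0.7415)
∠(n_0, n_1) = 114.81°
δ = |180° − 114.81°| = 65.19°
65.19° > 2α = 57.62°  →  invalid

δ = 65.19°, invalid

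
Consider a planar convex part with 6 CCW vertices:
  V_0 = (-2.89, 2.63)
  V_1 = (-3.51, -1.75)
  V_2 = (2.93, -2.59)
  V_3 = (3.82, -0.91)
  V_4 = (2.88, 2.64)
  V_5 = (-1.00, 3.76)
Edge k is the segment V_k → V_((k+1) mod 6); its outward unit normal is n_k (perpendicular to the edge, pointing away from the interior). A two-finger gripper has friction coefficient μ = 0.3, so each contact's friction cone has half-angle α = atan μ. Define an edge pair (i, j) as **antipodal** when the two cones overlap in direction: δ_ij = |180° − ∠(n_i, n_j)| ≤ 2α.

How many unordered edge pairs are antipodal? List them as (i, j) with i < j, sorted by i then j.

α = atan 0.3 = 16.70°;  2α = 33.40°
n_0 = (-0.9901, +0.1402)
n_1 = (-0.1293, -0.9916)
n_2 = (+0.8837, -0.4681)
n_3 = (+0.9667, +0.2560)
n_4 = (+0.2773, +0.9608)
n_5 = (-0.5132, +0.8583)
  (0,1): δ = 89.37°  ·
  (0,2): δ = 19.86°  ✓
  (0,3): δ = 22.89°  ✓
  (0,4): δ = 81.96°  ·
  (0,5): δ = 128.93°  ·
  (1,2): δ = 110.48°  ·
  (1,3): δ = 67.74°  ·
  (1,4): δ = 8.67°  ✓
  (1,5): δ = 38.31°  ·
  (2,3): δ = 137.26°  ·
  (2,4): δ = 78.19°  ·
  (2,5): δ = 31.21°  ✓
  (3,4): δ = 120.93°  ·
  (3,5): δ = 73.96°  ·
  (4,5): δ = 133.02°  ·
antipodal pairs: 4

count = 4; pairs: (0,2), (0,3), (1,4), (2,5)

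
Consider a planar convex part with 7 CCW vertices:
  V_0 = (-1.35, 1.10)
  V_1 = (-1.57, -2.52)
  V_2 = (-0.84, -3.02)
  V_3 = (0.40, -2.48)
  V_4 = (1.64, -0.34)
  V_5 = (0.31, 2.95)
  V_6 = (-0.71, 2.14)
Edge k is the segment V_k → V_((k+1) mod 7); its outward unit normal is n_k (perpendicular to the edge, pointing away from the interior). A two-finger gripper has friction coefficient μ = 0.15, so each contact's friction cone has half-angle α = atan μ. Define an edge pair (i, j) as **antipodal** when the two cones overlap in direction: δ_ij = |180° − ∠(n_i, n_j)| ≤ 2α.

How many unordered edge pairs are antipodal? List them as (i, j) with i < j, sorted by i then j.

count = 2; pairs: (2,5), (3,6)

α = atan 0.15 = 8.53°;  2α = 17.06°
n_0 = (-0.9982, +0.0607)
n_1 = (-0.5651, -0.8250)
n_2 = (+0.3993, -0.9168)
n_3 = (+0.8652, -0.5014)
n_4 = (+0.9271, +0.3748)
n_5 = (-0.6219, +0.7831)
n_6 = (-0.8517, +0.5241)
  (0,1): δ = 120.93°  ·
  (0,2): δ = 62.99°  ·
  (0,3): δ = 26.61°  ·
  (0,4): δ = 25.49°  ·
  (0,5): δ = 131.93°  ·
  (0,6): δ = 151.87°  ·
  (1,2): δ = 122.06°  ·
  (1,3): δ = 85.68°  ·
  (1,4): δ = 33.58°  ·
  (1,5): δ = 72.86°  ·
  (1,6): δ = 92.80°  ·
  (2,3): δ = 143.62°  ·
  (2,4): δ = 91.52°  ·
  (2,5): δ = 14.92°  ✓
  (2,6): δ = 34.86°  ·
  (3,4): δ = 127.90°  ·
  (3,5): δ = 21.46°  ·
  (3,6): δ = 1.52°  ✓
  (4,5): δ = 73.56°  ·
  (4,6): δ = 53.62°  ·
  (5,6): δ = 160.06°  ·
antipodal pairs: 2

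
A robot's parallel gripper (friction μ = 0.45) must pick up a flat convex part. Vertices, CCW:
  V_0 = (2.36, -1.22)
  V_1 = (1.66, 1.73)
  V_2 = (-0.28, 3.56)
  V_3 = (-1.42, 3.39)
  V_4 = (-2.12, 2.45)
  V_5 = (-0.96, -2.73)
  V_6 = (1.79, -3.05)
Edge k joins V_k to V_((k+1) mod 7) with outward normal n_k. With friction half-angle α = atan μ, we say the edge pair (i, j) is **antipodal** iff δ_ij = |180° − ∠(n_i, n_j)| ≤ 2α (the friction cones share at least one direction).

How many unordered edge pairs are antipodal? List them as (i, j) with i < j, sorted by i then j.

α = atan 0.45 = 24.23°;  2α = 48.46°
n_0 = (+0.9730, +0.2309)
n_1 = (+0.6862, +0.7274)
n_2 = (-0.1475, +0.9891)
n_3 = (-0.8020, +0.5973)
n_4 = (-0.9758, -0.2185)
n_5 = (-0.1156, -0.9933)
n_6 = (+0.9548, -0.2974)
  (0,1): δ = 146.68°  ·
  (0,2): δ = 94.87°  ·
  (0,3): δ = 50.02°  ·
  (0,4): δ = 0.73°  ✓
  (0,5): δ = 70.01°  ·
  (0,6): δ = 149.35°  ·
  (1,2): δ = 128.19°  ·
  (1,3): δ = 83.35°  ·
  (1,4): δ = 34.05°  ✓
  (1,5): δ = 36.69°  ✓
  (1,6): δ = 116.03°  ·
  (2,3): δ = 135.16°  ·
  (2,4): δ = 85.86°  ·
  (2,5): δ = 15.12°  ✓
  (2,6): δ = 64.22°  ·
  (3,4): δ = 130.70°  ·
  (3,5): δ = 59.96°  ·
  (3,6): δ = 19.37°  ✓
  (4,5): δ = 109.26°  ·
  (4,6): δ = 29.92°  ✓
  (5,6): δ = 100.66°  ·
antipodal pairs: 6

count = 6; pairs: (0,4), (1,4), (1,5), (2,5), (3,6), (4,6)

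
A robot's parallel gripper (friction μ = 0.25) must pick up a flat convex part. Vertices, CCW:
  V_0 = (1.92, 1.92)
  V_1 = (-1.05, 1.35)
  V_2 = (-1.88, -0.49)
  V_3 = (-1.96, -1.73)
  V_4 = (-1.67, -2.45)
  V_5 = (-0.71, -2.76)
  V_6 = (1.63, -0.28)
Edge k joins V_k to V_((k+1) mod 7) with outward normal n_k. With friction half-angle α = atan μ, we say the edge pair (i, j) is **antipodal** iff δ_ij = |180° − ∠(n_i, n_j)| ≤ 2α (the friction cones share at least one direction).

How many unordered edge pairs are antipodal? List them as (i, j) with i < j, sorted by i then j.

α = atan 0.25 = 14.04°;  2α = 28.07°
n_0 = (-0.1885, +0.9821)
n_1 = (-0.9116, +0.4112)
n_2 = (-0.9979, +0.0644)
n_3 = (-0.9276, -0.3736)
n_4 = (-0.3073, -0.9516)
n_5 = (+0.7273, -0.6863)
n_6 = (+0.9914, -0.1307)
  (0,1): δ = 125.14°  ·
  (0,2): δ = 104.56°  ·
  (0,3): δ = 78.93°  ·
  (0,4): δ = 28.76°  ·
  (0,5): δ = 35.80°  ·
  (0,6): δ = 71.63°  ·
  (1,2): δ = 159.41°  ·
  (1,3): δ = 133.78°  ·
  (1,4): δ = 83.62°  ·
  (1,5): δ = 19.06°  ✓
  (1,6): δ = 16.77°  ✓
  (2,3): δ = 154.37°  ·
  (2,4): δ = 104.20°  ·
  (2,5): δ = 39.64°  ·
  (2,6): δ = 3.82°  ✓
  (3,4): δ = 129.83°  ·
  (3,5): δ = 65.27°  ·
  (3,6): δ = 29.45°  ·
  (4,5): δ = 115.44°  ·
  (4,6): δ = 79.61°  ·
  (5,6): δ = 144.17°  ·
antipodal pairs: 3

count = 3; pairs: (1,5), (1,6), (2,6)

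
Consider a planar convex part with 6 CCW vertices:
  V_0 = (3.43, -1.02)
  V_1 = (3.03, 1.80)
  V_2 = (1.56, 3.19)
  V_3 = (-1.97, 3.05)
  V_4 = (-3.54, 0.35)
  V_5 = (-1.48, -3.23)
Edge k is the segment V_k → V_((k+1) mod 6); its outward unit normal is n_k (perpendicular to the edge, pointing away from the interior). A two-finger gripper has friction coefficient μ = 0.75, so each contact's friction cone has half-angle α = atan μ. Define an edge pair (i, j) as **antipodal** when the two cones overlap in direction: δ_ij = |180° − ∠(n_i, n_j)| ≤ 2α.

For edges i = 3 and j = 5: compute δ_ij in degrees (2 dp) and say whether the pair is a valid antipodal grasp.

α = atan 0.75 = 36.87°;  2α = 73.74°
edge 3: e_3 = (-1.57, -2.70);  n_3 = (-0.8645, +0.5027)
edge 5: e_5 = (+4.91, +2.21);  n_5 = (+0.4104, -0.9119)
∠(n_3, n_5) = 144.41°
δ = |180° − 144.41°| = 35.59°
35.59° ≤ 2α = 73.74°  →  valid

δ = 35.59°, valid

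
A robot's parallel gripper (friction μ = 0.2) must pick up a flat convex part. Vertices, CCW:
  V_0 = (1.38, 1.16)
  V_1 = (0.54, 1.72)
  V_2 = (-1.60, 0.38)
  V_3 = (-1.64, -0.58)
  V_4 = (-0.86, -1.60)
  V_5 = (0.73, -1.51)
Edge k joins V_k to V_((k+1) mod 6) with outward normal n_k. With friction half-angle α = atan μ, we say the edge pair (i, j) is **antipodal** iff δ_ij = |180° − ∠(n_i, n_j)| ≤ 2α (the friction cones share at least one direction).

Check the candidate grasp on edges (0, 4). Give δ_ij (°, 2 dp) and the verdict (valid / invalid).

δ = 36.93°, invalid

α = atan 0.2 = 11.31°;  2α = 22.62°
edge 0: e_0 = (-0.84, +0.56);  n_0 = (+0.5547, +0.8321)
edge 4: e_4 = (+1.59, +0.09);  n_4 = (+0.0565, -0.9984)
∠(n_0, n_4) = 143.07°
δ = |180° − 143.07°| = 36.93°
36.93° > 2α = 22.62°  →  invalid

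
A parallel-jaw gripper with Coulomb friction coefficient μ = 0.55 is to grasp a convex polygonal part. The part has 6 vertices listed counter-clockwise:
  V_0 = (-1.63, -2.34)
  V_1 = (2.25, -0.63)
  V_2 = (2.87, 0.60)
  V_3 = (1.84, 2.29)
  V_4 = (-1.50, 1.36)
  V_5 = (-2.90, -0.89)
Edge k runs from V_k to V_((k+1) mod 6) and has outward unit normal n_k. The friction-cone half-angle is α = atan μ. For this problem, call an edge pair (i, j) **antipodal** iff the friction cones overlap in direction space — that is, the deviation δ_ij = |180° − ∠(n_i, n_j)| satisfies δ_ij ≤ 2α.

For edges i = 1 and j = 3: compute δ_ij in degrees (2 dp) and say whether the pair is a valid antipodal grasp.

δ = 47.69°, valid

α = atan 0.55 = 28.81°;  2α = 57.62°
edge 1: e_1 = (+0.62, +1.23);  n_1 = (+0.8930, -0.4501)
edge 3: e_3 = (-3.34, -0.93);  n_3 = (-0.2682, +0.9634)
∠(n_1, n_3) = 132.31°
δ = |180° − 132.31°| = 47.69°
47.69° ≤ 2α = 57.62°  →  valid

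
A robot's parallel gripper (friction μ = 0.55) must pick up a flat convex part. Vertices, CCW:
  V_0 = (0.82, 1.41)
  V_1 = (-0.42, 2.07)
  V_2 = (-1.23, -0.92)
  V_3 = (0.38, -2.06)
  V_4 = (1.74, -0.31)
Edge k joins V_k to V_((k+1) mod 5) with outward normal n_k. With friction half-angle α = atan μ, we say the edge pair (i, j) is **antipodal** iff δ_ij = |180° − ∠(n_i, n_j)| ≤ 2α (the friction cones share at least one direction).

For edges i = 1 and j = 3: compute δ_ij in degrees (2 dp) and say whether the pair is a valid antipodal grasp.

δ = 22.69°, valid

α = atan 0.55 = 28.81°;  2α = 57.62°
edge 1: e_1 = (-0.81, -2.99);  n_1 = (-0.9652, +0.2615)
edge 3: e_3 = (+1.36, +1.75);  n_3 = (+0.7896, -0.6136)
∠(n_1, n_3) = 157.31°
δ = |180° − 157.31°| = 22.69°
22.69° ≤ 2α = 57.62°  →  valid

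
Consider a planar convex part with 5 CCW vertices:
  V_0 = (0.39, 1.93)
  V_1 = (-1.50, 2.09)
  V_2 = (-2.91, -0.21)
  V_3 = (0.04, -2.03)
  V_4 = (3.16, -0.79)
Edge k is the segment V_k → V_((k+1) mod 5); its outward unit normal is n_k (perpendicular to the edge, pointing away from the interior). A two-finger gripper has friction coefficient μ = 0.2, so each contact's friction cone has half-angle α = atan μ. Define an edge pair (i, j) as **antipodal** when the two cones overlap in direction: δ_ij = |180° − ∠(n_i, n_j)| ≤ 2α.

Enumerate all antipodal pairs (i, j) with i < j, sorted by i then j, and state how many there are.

count = 1; pairs: (2,4)

α = atan 0.2 = 11.31°;  2α = 22.62°
n_0 = (+0.0844, +0.9964)
n_1 = (-0.8525, +0.5226)
n_2 = (-0.5251, -0.8511)
n_3 = (+0.3693, -0.9293)
n_4 = (+0.7006, +0.7135)
  (0,1): δ = 116.67°  ·
  (0,2): δ = 26.83°  ·
  (0,3): δ = 26.51°  ·
  (0,4): δ = 140.36°  ·
  (1,2): δ = 90.16°  ·
  (1,3): δ = 36.82°  ·
  (1,4): δ = 77.03°  ·
  (2,3): δ = 126.65°  ·
  (2,4): δ = 12.81°  ✓
  (3,4): δ = 66.15°  ·
antipodal pairs: 1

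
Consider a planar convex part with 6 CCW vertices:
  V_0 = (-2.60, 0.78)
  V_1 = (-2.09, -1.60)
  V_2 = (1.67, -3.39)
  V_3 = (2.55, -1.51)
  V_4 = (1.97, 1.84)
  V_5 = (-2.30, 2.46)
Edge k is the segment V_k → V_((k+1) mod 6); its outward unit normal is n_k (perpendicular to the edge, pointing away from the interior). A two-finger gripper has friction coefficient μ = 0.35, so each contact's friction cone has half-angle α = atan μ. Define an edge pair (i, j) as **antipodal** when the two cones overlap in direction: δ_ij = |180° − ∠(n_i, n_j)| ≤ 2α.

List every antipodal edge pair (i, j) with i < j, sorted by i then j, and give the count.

α = atan 0.35 = 19.29°;  2α = 38.58°
n_0 = (-0.9778, -0.2095)
n_1 = (-0.4298, -0.9029)
n_2 = (+0.9057, -0.4239)
n_3 = (+0.9853, +0.1706)
n_4 = (+0.1437, +0.9896)
n_5 = (-0.9844, +0.1758)
  (0,1): δ = 127.55°  ·
  (0,2): δ = 37.18°  ✓
  (0,3): δ = 2.27°  ✓
  (0,4): δ = 69.64°  ·
  (0,5): δ = 157.78°  ·
  (1,2): δ = 89.63°  ·
  (1,3): δ = 54.72°  ·
  (1,4): δ = 17.20°  ✓
  (1,5): δ = 105.33°  ·
  (2,3): δ = 145.09°  ·
  (2,4): δ = 73.18°  ·
  (2,5): δ = 14.96°  ✓
  (3,4): δ = 108.08°  ·
  (3,5): δ = 19.95°  ✓
  (4,5): δ = 91.86°  ·
antipodal pairs: 5

count = 5; pairs: (0,2), (0,3), (1,4), (2,5), (3,5)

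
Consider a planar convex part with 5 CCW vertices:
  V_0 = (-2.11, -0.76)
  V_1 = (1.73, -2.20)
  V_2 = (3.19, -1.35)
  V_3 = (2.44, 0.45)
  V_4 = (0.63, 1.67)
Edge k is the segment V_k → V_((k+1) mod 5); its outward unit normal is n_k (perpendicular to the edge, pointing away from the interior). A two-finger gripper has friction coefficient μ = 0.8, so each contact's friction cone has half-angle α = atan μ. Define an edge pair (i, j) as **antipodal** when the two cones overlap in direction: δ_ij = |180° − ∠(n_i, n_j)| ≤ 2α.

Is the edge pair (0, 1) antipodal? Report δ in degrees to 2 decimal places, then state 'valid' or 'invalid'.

δ = 129.24°, invalid

α = atan 0.8 = 38.66°;  2α = 77.32°
edge 0: e_0 = (+3.84, -1.44);  n_0 = (-0.3511, -0.9363)
edge 1: e_1 = (+1.46, +0.85);  n_1 = (+0.5031, -0.8642)
∠(n_0, n_1) = 50.76°
δ = |180° − 50.76°| = 129.24°
129.24° > 2α = 77.32°  →  invalid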